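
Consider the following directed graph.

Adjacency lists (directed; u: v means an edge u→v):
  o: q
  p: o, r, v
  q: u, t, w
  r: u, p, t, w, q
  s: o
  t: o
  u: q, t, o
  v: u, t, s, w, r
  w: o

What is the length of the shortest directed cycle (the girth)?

2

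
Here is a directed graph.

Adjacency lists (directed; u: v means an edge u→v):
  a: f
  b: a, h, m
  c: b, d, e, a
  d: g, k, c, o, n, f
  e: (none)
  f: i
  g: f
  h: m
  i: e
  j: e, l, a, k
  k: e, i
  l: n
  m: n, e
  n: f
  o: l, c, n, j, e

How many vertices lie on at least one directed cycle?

A vertex is on a directed cycle iff it belongs to a strongly connected component of size ≥ 2 (or has a self-loop).
The vertices on cycles are {c, d, o} — 3 in total.

3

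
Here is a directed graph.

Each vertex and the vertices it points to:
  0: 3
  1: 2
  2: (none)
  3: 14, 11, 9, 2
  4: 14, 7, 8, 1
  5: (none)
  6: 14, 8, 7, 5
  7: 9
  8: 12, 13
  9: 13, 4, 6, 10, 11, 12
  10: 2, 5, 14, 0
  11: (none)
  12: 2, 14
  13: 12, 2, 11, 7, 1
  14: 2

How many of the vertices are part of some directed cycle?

9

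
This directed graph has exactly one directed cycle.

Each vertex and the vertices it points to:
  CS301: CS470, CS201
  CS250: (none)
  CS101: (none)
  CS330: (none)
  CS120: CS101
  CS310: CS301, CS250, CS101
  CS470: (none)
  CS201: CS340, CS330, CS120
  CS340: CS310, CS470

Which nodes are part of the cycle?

CS201, CS301, CS310, CS340

DFS with gray/black marking from CS201:
CS201 gray
  CS340 gray
    CS310 gray
      CS301 gray
        CS470 gray
        CS470 black
        CS301→CS201: CS201 is gray → back edge
Back edge closes the cycle CS201 → CS340 → CS310 → CS301 → CS201; its vertices are {CS201, CS301, CS310, CS340}.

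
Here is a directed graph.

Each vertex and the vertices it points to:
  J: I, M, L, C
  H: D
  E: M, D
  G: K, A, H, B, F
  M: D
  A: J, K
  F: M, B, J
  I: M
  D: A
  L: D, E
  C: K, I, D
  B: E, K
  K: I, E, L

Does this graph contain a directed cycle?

Yes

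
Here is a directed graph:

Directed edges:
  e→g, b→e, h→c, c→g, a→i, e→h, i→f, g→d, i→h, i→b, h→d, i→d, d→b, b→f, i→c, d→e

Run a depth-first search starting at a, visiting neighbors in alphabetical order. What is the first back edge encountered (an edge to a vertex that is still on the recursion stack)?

DFS from a (visiting neighbors in alphabetical order); mark gray on enter, black on exit:
a gray
  i gray
    b gray
      e gray
        g gray
          d gray
            d→b: b is gray → back edge
First back edge: d → b.

d→b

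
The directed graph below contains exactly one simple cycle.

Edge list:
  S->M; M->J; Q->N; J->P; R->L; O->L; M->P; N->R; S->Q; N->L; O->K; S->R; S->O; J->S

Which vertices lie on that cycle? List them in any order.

J, M, S

DFS with gray/black marking from S:
S gray
  R gray
    L gray
    L black
  R black
  M gray
    P gray
    P black
    J gray
      J→P: P black — skip
      J→S: S is gray → back edge
Back edge closes the cycle S → M → J → S; its vertices are {J, M, S}.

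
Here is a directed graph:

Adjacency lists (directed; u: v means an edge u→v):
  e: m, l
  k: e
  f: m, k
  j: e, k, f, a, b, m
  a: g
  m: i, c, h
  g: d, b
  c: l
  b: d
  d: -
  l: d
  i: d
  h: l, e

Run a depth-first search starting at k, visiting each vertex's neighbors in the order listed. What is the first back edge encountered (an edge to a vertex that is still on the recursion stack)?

h->e

DFS from k (visiting each vertex's neighbors in the order listed); mark gray on enter, black on exit:
k gray
  e gray
    m gray
      i gray
        d gray
        d black
      i black
      c gray
        l gray
          l→d: d black — skip
        l black
      c black
      h gray
        h→l: l black — skip
        h→e: e is gray → back edge
First back edge: h → e.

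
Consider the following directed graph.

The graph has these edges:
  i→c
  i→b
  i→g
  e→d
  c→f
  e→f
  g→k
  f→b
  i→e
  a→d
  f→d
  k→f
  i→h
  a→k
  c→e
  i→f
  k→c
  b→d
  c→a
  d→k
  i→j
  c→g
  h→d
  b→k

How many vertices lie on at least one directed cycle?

8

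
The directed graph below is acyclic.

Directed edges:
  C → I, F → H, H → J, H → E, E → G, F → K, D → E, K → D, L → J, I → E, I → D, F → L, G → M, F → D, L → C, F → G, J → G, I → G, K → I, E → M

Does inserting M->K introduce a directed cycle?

Adding M→K creates a cycle iff K can already reach M.
Path from K: K → I → E → M.
So K → … → M → K is a cycle.

Yes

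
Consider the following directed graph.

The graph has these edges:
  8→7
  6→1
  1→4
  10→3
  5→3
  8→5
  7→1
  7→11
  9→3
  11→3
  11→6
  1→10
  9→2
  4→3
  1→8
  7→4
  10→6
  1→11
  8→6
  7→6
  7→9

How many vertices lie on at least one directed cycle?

A vertex is on a directed cycle iff it belongs to a strongly connected component of size ≥ 2 (or has a self-loop).
The vertices on cycles are {1, 6, 7, 8, 10, 11} — 6 in total.

6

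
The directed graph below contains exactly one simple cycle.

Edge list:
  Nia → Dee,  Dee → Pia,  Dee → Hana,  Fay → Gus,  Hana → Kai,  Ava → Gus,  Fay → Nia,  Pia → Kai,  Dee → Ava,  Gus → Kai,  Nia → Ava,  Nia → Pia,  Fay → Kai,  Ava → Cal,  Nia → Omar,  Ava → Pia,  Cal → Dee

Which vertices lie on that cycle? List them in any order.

DFS with gray/black marking from Dee:
Dee gray
  Hana gray
    Kai gray
    Kai black
  Hana black
  Ava gray
    Pia gray
      Pia→Kai: Kai black — skip
    Pia black
    Cal gray
      Cal→Dee: Dee is gray → back edge
Back edge closes the cycle Dee → Ava → Cal → Dee; its vertices are {Ava, Cal, Dee}.

Ava, Cal, Dee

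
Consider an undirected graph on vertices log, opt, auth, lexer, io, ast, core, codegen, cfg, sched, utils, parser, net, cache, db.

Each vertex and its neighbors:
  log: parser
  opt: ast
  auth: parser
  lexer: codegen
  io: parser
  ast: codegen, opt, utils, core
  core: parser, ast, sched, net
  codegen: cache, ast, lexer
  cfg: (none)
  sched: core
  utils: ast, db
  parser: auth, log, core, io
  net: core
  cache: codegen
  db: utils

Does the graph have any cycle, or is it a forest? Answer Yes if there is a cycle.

DFS, tracking each vertex's parent; an edge to a visited non-parent vertex closes a cycle.
Start from io:
visit io (parent –)
  visit parser (parent io)
    visit auth (parent parser)
      auth–parser: parent, skip
    visit log (parent parser)
      log–parser: parent, skip
    visit core (parent parser)
      core–parser: parent, skip
      visit ast (parent core)
        visit codegen (parent ast)
          visit cache (parent codegen)
            cache–codegen: parent, skip
          codegen–ast: parent, skip
          visit lexer (parent codegen)
            lexer–codegen: parent, skip
        visit opt (parent ast)
          opt–ast: parent, skip
        visit utils (parent ast)
          utils–ast: parent, skip
          visit db (parent utils)
            db–utils: parent, skip
        ast–core: parent, skip
      visit sched (parent core)
        sched–core: parent, skip
      visit net (parent core)
        net–core: parent, skip
    parser–io: parent, skip
visit cfg (parent –)
No non-parent visited neighbor found — the graph is a forest.

No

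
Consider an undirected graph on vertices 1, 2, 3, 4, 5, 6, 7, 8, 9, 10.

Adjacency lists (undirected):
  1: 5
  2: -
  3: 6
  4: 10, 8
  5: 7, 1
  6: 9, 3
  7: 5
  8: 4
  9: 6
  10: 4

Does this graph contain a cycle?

No

DFS, tracking each vertex's parent; an edge to a visited non-parent vertex closes a cycle.
Start from 4:
visit 4 (parent –)
  visit 10 (parent 4)
    10–4: parent, skip
  visit 8 (parent 4)
    8–4: parent, skip
visit 1 (parent –)
  visit 5 (parent 1)
    visit 7 (parent 5)
      7–5: parent, skip
    5–1: parent, skip
visit 2 (parent –)
visit 3 (parent –)
  visit 6 (parent 3)
    visit 9 (parent 6)
      9–6: parent, skip
    6–3: parent, skip
No non-parent visited neighbor found — the graph is a forest.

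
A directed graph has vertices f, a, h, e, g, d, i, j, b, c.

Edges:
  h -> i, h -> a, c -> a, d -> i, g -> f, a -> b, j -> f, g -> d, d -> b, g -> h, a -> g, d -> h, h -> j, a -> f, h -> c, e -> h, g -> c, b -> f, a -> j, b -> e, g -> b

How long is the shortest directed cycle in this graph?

3

For each vertex v, BFS finds the shortest path from v back to v.
The shortest such closed walk is a → g → c → a, length 3.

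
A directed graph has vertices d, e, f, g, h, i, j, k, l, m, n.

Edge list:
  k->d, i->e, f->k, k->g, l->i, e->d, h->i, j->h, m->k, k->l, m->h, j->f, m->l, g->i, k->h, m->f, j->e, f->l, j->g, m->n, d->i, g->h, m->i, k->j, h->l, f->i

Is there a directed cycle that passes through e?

e is on a cycle iff e can reach itself via ≥1 edge.
e → d → i → e — yes.

Yes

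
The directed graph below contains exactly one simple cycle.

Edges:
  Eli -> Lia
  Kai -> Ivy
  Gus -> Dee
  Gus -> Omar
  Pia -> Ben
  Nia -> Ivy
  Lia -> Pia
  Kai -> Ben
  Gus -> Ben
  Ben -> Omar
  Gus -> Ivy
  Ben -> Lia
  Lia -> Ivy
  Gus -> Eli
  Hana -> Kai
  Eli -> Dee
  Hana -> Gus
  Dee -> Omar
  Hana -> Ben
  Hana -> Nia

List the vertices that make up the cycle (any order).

DFS with gray/black marking from Ben:
Ben gray
  Lia gray
    Ivy gray
    Ivy black
    Pia gray
      Pia→Ben: Ben is gray → back edge
Back edge closes the cycle Ben → Lia → Pia → Ben; its vertices are {Ben, Lia, Pia}.

Ben, Lia, Pia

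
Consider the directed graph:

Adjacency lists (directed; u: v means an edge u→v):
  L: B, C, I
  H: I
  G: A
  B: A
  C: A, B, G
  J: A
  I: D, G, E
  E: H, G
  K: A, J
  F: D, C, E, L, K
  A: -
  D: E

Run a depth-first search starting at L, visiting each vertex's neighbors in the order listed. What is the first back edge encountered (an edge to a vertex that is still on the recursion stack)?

DFS from L (visiting each vertex's neighbors in the order listed); mark gray on enter, black on exit:
L gray
  B gray
    A gray
    A black
  B black
  C gray
    C→A: A black — skip
    C→B: B black — skip
    G gray
      G→A: A black — skip
    G black
  C black
  I gray
    D gray
      E gray
        H gray
          H→I: I is gray → back edge
First back edge: H → I.

H->I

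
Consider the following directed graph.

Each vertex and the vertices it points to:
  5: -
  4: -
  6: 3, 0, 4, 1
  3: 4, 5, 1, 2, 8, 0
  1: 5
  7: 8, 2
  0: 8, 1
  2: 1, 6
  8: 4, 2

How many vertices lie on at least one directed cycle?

A vertex is on a directed cycle iff it belongs to a strongly connected component of size ≥ 2 (or has a self-loop).
The vertices on cycles are {0, 2, 3, 6, 8} — 5 in total.

5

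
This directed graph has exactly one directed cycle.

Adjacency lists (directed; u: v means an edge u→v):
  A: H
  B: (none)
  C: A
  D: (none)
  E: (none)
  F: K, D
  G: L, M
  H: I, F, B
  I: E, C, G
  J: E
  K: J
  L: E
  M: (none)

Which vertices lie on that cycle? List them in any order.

DFS with gray/black marking from H:
H gray
  I gray
    E gray
    E black
    C gray
      A gray
        A→H: H is gray → back edge
Back edge closes the cycle H → I → C → A → H; its vertices are {A, C, H, I}.

A, C, H, I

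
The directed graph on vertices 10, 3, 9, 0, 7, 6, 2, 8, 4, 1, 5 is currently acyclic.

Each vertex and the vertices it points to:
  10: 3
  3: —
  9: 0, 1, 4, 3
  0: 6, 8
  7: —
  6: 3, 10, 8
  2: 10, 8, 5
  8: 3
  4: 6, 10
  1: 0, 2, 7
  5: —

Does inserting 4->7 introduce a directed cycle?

No

Adding 4→7 creates a cycle iff 7 can already reach 4.
Explore from 7: no path reaches 4. The graph stays acyclic.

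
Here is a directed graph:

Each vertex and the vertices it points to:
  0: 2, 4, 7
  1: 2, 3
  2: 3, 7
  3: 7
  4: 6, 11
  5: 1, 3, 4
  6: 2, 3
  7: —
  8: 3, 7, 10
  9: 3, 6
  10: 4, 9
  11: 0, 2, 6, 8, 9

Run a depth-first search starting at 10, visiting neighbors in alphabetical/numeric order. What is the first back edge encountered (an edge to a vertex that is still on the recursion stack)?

0→4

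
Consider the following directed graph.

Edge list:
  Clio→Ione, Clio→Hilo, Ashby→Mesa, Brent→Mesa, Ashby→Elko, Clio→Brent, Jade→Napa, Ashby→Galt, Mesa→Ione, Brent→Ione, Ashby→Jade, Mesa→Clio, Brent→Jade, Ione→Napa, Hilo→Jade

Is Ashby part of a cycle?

Ashby lies on a cycle iff there is a path from Ashby back to itself.
Exploring from Ashby, it never reaches itself; equivalently, its strongly connected component is a singleton.

No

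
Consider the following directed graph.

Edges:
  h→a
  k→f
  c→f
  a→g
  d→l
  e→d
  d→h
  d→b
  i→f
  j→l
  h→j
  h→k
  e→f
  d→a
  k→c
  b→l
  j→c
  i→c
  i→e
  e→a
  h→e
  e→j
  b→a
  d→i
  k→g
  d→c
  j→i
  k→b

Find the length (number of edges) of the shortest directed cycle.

3

For each vertex v, BFS finds the shortest path from v back to v.
The shortest such closed walk is h → e → d → h, length 3.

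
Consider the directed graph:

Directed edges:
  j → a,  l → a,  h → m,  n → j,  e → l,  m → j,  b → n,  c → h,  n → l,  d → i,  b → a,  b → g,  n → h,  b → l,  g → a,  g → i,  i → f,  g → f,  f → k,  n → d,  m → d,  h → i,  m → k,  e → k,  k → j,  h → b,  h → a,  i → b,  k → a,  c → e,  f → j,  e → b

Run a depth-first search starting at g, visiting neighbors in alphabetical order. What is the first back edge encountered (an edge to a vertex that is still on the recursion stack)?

b->g

DFS from g (visiting neighbors in alphabetical order); mark gray on enter, black on exit:
g gray
  a gray
  a black
  f gray
    j gray
      j→a: a black — skip
    j black
    k gray
      k→a: a black — skip
      k→j: j black — skip
    k black
  f black
  i gray
    b gray
      b→a: a black — skip
      b→g: g is gray → back edge
First back edge: b → g.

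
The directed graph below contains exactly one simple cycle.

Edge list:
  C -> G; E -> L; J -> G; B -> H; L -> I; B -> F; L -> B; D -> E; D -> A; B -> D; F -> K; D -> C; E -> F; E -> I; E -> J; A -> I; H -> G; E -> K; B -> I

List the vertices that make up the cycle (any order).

DFS with gray/black marking from E:
E gray
  I gray
  I black
  F gray
    K gray
    K black
  F black
  J gray
    G gray
    G black
  J black
  E→K: K black — skip
  L gray
    B gray
      H gray
        H→G: G black — skip
      H black
      D gray
        C gray
          C→G: G black — skip
        C black
        A gray
          A→I: I black — skip
        A black
        D→E: E is gray → back edge
Back edge closes the cycle E → L → B → D → E; its vertices are {B, D, E, L}.

B, D, E, L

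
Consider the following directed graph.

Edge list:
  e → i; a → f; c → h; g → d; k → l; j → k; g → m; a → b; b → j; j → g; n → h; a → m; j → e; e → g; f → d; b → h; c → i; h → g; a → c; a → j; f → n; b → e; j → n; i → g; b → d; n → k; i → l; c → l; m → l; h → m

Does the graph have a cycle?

No

DFS with white/gray/black marking, starting from h:
h gray
  g gray
    m gray
      l gray
      l black
    m black
    d gray
    d black
  g black
  h→m: m black — skip
h black
a gray
  b gray
    b→d: d black — skip
    j gray
      j→g: g black — skip
      k gray
        k→l: l black — skip
      k black
      e gray
        i gray
          i→g: g black — skip
          i→l: l black — skip
        i black
        e→g: g black — skip
      e black
      n gray
        n→k: k black — skip
        n→h: h black — skip
      n black
    j black
    b→h: h black — skip
    b→e: e black — skip
  b black
  a→j: j black — skip
  a→m: m black — skip
  c gray
    c→i: i black — skip
    c→h: h black — skip
    c→l: l black — skip
  c black
  f gray
    f→d: d black — skip
    f→n: n black — skip
  f black
a black
Every edge goes to a white or black vertex — no back edge, so the graph is acyclic.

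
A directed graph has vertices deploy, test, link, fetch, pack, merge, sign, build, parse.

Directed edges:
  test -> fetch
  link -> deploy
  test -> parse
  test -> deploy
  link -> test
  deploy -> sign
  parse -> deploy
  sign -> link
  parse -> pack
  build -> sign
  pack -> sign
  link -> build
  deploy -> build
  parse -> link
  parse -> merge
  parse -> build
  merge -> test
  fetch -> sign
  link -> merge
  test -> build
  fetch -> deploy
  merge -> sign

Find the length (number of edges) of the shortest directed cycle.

3

For each vertex v, BFS finds the shortest path from v back to v.
The shortest such closed walk is parse → merge → test → parse, length 3.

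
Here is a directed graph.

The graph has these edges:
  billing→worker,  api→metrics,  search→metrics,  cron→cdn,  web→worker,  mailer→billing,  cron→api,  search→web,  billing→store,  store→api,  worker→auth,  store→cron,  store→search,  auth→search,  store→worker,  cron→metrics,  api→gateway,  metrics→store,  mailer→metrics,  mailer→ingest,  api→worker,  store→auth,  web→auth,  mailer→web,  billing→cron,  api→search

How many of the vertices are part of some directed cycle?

A vertex is on a directed cycle iff it belongs to a strongly connected component of size ≥ 2 (or has a self-loop).
The vertices on cycles are {api, web, auth, cron, store, search, worker, metrics} — 8 in total.

8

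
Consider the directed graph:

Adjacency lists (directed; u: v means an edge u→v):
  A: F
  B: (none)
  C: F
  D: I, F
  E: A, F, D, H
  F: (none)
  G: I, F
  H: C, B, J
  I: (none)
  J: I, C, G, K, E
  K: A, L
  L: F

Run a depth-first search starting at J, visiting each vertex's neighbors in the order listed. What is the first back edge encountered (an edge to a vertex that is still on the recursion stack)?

H->J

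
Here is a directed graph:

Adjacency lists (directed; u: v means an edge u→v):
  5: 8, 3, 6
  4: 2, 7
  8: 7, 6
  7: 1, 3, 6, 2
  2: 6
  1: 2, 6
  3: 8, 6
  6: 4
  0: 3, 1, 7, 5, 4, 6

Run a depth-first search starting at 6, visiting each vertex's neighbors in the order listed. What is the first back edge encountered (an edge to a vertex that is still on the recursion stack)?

2->6

DFS from 6 (visiting each vertex's neighbors in the order listed); mark gray on enter, black on exit:
6 gray
  4 gray
    2 gray
      2→6: 6 is gray → back edge
First back edge: 2 → 6.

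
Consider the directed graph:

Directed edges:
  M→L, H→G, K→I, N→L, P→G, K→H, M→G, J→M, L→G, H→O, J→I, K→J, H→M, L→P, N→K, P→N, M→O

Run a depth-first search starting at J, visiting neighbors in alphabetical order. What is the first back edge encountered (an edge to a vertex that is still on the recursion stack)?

DFS from J (visiting neighbors in alphabetical order); mark gray on enter, black on exit:
J gray
  I gray
  I black
  M gray
    G gray
    G black
    L gray
      L→G: G black — skip
      P gray
        P→G: G black — skip
        N gray
          K gray
            H gray
              H→G: G black — skip
              H→M: M is gray → back edge
First back edge: H → M.

H->M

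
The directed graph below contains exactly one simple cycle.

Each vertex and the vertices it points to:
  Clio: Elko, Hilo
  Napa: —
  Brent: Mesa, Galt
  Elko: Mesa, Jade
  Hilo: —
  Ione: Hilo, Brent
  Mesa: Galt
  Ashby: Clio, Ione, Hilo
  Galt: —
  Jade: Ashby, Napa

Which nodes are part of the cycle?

DFS with gray/black marking from Ashby:
Ashby gray
  Clio gray
    Elko gray
      Mesa gray
        Galt gray
        Galt black
      Mesa black
      Jade gray
        Jade→Ashby: Ashby is gray → back edge
Back edge closes the cycle Ashby → Clio → Elko → Jade → Ashby; its vertices are {Clio, Elko, Jade, Ashby}.

Clio, Elko, Jade, Ashby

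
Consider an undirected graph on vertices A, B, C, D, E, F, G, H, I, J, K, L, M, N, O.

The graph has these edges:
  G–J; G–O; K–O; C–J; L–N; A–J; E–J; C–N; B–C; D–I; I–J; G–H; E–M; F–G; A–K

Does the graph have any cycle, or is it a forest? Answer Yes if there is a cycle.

Yes

DFS, tracking each vertex's parent; an edge to a visited non-parent vertex closes a cycle.
Start from I:
visit I (parent –)
  visit D (parent I)
    D–I: parent, skip
  visit J (parent I)
    visit E (parent J)
      visit M (parent E)
        M–E: parent, skip
      E–J: parent, skip
    visit C (parent J)
      C–J: parent, skip
      visit B (parent C)
        B–C: parent, skip
      visit N (parent C)
        N–C: parent, skip
        visit L (parent N)
          L–N: parent, skip
    J–I: parent, skip
    visit G (parent J)
      visit F (parent G)
        F–G: parent, skip
      visit H (parent G)
        H–G: parent, skip
      visit O (parent G)
        visit K (parent O)
          visit A (parent K)
            A–J: J visited and ≠ parent → cycle
Cycle: J – G – O – K – A – J.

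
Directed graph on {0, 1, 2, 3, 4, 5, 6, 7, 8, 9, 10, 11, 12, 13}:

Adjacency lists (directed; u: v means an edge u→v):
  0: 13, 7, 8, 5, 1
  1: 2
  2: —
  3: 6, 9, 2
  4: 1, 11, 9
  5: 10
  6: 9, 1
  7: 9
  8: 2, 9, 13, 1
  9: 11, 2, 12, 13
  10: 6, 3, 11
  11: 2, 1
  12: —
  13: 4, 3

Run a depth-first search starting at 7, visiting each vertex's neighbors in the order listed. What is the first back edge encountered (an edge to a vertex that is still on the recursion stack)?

4→9

DFS from 7 (visiting each vertex's neighbors in the order listed); mark gray on enter, black on exit:
7 gray
  9 gray
    11 gray
      2 gray
      2 black
      1 gray
        1→2: 2 black — skip
      1 black
    11 black
    9→2: 2 black — skip
    12 gray
    12 black
    13 gray
      4 gray
        4→1: 1 black — skip
        4→11: 11 black — skip
        4→9: 9 is gray → back edge
First back edge: 4 → 9.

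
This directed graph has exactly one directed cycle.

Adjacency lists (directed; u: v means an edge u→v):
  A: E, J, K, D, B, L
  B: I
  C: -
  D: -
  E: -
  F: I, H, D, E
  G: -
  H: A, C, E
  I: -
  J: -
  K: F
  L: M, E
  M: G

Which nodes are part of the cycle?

DFS with gray/black marking from H:
H gray
  A gray
    E gray
    E black
    J gray
    J black
    K gray
      F gray
        I gray
        I black
        F→H: H is gray → back edge
Back edge closes the cycle H → A → K → F → H; its vertices are {A, F, H, K}.

A, F, H, K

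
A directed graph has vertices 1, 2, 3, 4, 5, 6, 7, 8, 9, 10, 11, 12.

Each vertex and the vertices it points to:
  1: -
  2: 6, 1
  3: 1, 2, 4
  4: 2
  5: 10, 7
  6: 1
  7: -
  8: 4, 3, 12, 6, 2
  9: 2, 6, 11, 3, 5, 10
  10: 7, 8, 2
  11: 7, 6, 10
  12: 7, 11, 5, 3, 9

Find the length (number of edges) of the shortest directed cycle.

4

For each vertex v, BFS finds the shortest path from v back to v.
The shortest such closed walk is 12 → 9 → 10 → 8 → 12, length 4.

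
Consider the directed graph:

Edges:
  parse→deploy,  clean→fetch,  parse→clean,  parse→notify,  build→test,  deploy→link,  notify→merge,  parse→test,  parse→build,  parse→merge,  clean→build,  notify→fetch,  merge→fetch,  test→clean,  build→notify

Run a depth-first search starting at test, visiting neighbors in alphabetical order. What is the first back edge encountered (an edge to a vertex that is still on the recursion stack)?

build→test

DFS from test (visiting neighbors in alphabetical order); mark gray on enter, black on exit:
test gray
  clean gray
    build gray
      notify gray
        fetch gray
        fetch black
        merge gray
          merge→fetch: fetch black — skip
        merge black
      notify black
      build→test: test is gray → back edge
First back edge: build → test.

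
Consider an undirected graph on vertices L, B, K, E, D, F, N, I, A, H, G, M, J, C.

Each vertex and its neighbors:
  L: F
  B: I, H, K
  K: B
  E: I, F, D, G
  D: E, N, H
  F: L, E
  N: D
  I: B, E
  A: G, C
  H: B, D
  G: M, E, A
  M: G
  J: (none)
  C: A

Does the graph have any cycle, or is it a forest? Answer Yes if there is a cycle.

DFS, tracking each vertex's parent; an edge to a visited non-parent vertex closes a cycle.
Start from L:
visit L (parent –)
  visit F (parent L)
    F–L: parent, skip
    visit E (parent F)
      visit I (parent E)
        visit B (parent I)
          B–I: parent, skip
          visit H (parent B)
            H–B: parent, skip
            visit D (parent H)
              D–E: E visited and ≠ parent → cycle
Cycle: E – I – B – H – D – E.

Yes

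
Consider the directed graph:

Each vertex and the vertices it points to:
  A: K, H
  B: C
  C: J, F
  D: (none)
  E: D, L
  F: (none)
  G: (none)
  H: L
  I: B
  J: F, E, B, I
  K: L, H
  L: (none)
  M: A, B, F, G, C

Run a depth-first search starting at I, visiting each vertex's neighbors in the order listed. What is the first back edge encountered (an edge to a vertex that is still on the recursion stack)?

J->B

DFS from I (visiting each vertex's neighbors in the order listed); mark gray on enter, black on exit:
I gray
  B gray
    C gray
      J gray
        F gray
        F black
        E gray
          D gray
          D black
          L gray
          L black
        E black
        J→B: B is gray → back edge
First back edge: J → B.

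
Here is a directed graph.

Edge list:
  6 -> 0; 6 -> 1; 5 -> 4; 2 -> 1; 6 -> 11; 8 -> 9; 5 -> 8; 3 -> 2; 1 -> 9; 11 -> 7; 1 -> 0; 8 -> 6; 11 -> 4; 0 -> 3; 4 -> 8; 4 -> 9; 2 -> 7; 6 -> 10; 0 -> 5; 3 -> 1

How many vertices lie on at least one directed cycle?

A vertex is on a directed cycle iff it belongs to a strongly connected component of size ≥ 2 (or has a self-loop).
The vertices on cycles are {0, 1, 2, 3, 4, 5, 6, 8, 11} — 9 in total.

9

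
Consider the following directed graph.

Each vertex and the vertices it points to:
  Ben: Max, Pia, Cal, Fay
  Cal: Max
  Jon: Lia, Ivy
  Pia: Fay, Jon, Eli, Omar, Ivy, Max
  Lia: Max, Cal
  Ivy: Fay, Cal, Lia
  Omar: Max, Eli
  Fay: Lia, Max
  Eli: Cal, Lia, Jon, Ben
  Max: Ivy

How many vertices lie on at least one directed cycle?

9

A vertex is on a directed cycle iff it belongs to a strongly connected component of size ≥ 2 (or has a self-loop).
The vertices on cycles are {Ben, Cal, Eli, Fay, Ivy, Lia, Max, Pia, Omar} — 9 in total.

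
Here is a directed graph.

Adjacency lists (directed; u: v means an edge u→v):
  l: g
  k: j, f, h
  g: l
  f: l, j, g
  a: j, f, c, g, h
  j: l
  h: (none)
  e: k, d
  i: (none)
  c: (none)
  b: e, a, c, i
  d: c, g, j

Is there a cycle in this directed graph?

DFS with white/gray/black marking, starting from l:
l gray
  g gray
    g→l: l is gray → back edge
Back edge found, so a cycle exists: l → g → l.

Yes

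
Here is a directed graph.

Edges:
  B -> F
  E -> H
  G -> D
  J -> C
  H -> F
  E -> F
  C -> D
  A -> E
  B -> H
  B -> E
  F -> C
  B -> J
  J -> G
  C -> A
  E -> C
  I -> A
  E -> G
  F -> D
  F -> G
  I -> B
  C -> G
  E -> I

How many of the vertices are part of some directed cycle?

8

A vertex is on a directed cycle iff it belongs to a strongly connected component of size ≥ 2 (or has a self-loop).
The vertices on cycles are {A, B, C, E, F, H, I, J} — 8 in total.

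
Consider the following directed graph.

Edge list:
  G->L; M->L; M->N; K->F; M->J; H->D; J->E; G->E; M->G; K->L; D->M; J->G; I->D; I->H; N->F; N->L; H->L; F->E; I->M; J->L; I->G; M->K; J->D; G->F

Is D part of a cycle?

Yes

D is on a cycle iff D can reach itself via ≥1 edge.
D → M → J → D — yes.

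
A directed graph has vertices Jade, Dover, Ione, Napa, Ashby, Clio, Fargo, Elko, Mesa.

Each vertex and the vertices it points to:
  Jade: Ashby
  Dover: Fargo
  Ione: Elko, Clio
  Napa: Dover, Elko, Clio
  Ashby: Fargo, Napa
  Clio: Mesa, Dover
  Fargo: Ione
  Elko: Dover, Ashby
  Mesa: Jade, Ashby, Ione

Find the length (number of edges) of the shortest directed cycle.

For each vertex v, BFS finds the shortest path from v back to v.
The shortest such closed walk is Mesa → Ione → Clio → Mesa, length 3.

3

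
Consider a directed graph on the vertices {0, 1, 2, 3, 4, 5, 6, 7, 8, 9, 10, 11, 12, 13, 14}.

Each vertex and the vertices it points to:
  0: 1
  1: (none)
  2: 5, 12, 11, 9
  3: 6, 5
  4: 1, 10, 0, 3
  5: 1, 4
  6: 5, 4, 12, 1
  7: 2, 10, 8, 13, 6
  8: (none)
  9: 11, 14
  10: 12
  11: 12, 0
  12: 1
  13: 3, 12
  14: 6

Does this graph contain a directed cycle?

Yes

DFS with white/gray/black marking, starting from 5:
5 gray
  1 gray
  1 black
  4 gray
    4→1: 1 black — skip
    10 gray
      12 gray
        12→1: 1 black — skip
      12 black
    10 black
    0 gray
      0→1: 1 black — skip
    0 black
    3 gray
      6 gray
        6→5: 5 is gray → back edge
Back edge found, so a cycle exists: 5 → 4 → 3 → 6 → 5.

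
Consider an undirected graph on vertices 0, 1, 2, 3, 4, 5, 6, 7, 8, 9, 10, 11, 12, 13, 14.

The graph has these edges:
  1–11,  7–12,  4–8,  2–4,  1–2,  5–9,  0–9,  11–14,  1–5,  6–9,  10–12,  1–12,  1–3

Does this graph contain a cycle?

No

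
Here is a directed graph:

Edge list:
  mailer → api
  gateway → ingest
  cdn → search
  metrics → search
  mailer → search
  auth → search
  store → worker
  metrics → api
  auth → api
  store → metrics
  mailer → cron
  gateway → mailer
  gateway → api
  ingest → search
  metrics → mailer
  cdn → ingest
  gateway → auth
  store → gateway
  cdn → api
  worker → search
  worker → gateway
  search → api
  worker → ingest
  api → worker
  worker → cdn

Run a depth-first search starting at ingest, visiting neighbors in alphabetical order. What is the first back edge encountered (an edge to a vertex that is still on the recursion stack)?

DFS from ingest (visiting neighbors in alphabetical order); mark gray on enter, black on exit:
ingest gray
  search gray
    api gray
      worker gray
        cdn gray
          cdn→api: api is gray → back edge
First back edge: cdn → api.

cdn->api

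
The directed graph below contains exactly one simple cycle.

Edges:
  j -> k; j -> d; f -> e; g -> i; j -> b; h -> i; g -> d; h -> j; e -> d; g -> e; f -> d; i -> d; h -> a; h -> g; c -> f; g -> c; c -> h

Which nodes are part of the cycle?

c, g, h

DFS with gray/black marking from h:
h gray
  g gray
    i gray
      d gray
      d black
    i black
    g→d: d black — skip
    e gray
      e→d: d black — skip
    e black
    c gray
      f gray
        f→d: d black — skip
        f→e: e black — skip
      f black
      c→h: h is gray → back edge
Back edge closes the cycle h → g → c → h; its vertices are {c, g, h}.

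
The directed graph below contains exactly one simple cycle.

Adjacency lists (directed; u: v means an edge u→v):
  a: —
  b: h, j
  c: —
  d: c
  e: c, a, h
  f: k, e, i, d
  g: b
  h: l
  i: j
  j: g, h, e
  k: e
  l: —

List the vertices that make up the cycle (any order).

b, g, j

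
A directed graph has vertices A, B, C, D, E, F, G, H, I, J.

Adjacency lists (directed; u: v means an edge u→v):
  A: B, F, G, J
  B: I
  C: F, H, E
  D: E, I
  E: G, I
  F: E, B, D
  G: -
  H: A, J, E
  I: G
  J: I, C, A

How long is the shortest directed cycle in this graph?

2

For each vertex v, BFS finds the shortest path from v back to v.
The shortest such closed walk is J → A → J, length 2.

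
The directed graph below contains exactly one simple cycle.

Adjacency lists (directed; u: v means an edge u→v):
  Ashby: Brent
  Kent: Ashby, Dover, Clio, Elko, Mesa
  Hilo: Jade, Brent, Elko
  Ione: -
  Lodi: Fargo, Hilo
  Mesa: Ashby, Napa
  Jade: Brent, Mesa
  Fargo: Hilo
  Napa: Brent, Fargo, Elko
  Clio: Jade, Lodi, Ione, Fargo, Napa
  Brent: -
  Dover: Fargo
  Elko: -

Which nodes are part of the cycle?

Hilo, Jade, Mesa, Napa, Fargo

DFS with gray/black marking from Mesa:
Mesa gray
  Ashby gray
    Brent gray
    Brent black
  Ashby black
  Napa gray
    Napa→Brent: Brent black — skip
    Fargo gray
      Hilo gray
        Jade gray
          Jade→Brent: Brent black — skip
          Jade→Mesa: Mesa is gray → back edge
Back edge closes the cycle Mesa → Napa → Fargo → Hilo → Jade → Mesa; its vertices are {Hilo, Jade, Mesa, Napa, Fargo}.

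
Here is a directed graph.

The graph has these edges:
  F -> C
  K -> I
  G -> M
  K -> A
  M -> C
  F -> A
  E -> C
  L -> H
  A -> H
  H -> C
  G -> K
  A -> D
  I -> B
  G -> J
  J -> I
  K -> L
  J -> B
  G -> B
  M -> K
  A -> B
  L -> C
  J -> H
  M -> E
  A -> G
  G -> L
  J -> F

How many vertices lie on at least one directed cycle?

6

A vertex is on a directed cycle iff it belongs to a strongly connected component of size ≥ 2 (or has a self-loop).
The vertices on cycles are {A, F, G, J, K, M} — 6 in total.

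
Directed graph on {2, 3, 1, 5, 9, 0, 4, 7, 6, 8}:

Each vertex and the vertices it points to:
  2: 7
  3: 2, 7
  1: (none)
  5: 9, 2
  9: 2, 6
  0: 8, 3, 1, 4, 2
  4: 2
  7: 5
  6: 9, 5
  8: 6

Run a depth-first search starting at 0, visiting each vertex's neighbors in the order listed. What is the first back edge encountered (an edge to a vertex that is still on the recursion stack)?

5->9

DFS from 0 (visiting each vertex's neighbors in the order listed); mark gray on enter, black on exit:
0 gray
  8 gray
    6 gray
      9 gray
        2 gray
          7 gray
            5 gray
              5→9: 9 is gray → back edge
First back edge: 5 → 9.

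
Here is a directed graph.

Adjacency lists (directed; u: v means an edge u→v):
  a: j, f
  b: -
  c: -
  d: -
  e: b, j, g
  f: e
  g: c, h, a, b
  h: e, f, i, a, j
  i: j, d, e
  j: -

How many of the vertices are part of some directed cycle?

6

A vertex is on a directed cycle iff it belongs to a strongly connected component of size ≥ 2 (or has a self-loop).
The vertices on cycles are {a, e, f, g, h, i} — 6 in total.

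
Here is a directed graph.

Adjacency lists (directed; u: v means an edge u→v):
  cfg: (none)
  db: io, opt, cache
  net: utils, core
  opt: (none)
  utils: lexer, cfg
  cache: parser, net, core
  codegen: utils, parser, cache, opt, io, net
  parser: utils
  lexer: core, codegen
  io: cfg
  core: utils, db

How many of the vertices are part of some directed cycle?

8

A vertex is on a directed cycle iff it belongs to a strongly connected component of size ≥ 2 (or has a self-loop).
The vertices on cycles are {db, net, core, cache, lexer, utils, parser, codegen} — 8 in total.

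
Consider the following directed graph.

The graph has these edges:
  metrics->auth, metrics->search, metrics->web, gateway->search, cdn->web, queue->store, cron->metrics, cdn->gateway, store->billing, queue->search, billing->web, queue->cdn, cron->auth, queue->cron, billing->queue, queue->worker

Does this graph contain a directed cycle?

Yes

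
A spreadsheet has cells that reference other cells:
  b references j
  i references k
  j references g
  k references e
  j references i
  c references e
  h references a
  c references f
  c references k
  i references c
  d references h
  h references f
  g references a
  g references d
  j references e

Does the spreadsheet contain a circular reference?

DFS with white/gray/black marking, starting from f:
f gray
f black
a gray
a black
b gray
  j gray
    g gray
      d gray
        h gray
          h→a: a black — skip
          h→f: f black — skip
        h black
      d black
      g→a: a black — skip
    g black
    e gray
    e black
    i gray
      c gray
        c→f: f black — skip
        k gray
          k→e: e black — skip
        k black
        c→e: e black — skip
      c black
      i→k: k black — skip
    i black
  j black
b black
Every edge goes to a white or black vertex — no back edge, so the graph is acyclic.

No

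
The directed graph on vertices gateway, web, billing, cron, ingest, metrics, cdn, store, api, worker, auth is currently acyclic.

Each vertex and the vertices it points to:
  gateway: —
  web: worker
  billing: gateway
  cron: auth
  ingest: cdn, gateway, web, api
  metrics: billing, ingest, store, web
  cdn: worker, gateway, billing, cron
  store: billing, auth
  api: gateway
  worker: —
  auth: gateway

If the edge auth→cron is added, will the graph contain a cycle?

Yes

Adding auth→cron creates a cycle iff cron can already reach auth.
Path from cron: cron → auth.
So cron → … → auth → cron is a cycle.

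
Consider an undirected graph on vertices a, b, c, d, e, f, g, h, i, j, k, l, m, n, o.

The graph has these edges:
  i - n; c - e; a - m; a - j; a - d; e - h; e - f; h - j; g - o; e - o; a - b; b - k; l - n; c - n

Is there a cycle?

DFS, tracking each vertex's parent; an edge to a visited non-parent vertex closes a cycle.
Start from j:
visit j (parent –)
  visit h (parent j)
    visit e (parent h)
      e–h: parent, skip
      visit o (parent e)
        visit g (parent o)
          g–o: parent, skip
        o–e: parent, skip
      visit c (parent e)
        visit n (parent c)
          visit i (parent n)
            i–n: parent, skip
          n–c: parent, skip
          visit l (parent n)
            l–n: parent, skip
        c–e: parent, skip
      visit f (parent e)
        f–e: parent, skip
    h–j: parent, skip
  visit a (parent j)
    visit d (parent a)
      d–a: parent, skip
    visit b (parent a)
      visit k (parent b)
        k–b: parent, skip
      b–a: parent, skip
    visit m (parent a)
      m–a: parent, skip
    a–j: parent, skip
No non-parent visited neighbor found — the graph is a forest.

No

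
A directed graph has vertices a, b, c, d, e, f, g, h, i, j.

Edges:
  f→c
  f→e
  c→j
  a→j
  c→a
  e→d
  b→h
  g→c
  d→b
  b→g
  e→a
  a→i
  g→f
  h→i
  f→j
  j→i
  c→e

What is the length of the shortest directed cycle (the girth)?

For each vertex v, BFS finds the shortest path from v back to v.
The shortest such closed walk is b → g → f → e → d → b, length 5.

5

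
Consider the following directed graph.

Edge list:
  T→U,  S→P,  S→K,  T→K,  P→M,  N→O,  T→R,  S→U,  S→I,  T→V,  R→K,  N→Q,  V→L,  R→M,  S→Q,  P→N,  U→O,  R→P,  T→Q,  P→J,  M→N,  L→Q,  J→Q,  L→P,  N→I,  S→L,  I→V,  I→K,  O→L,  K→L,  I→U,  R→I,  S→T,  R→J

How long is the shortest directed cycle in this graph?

4

For each vertex v, BFS finds the shortest path from v back to v.
The shortest such closed walk is P → N → O → L → P, length 4.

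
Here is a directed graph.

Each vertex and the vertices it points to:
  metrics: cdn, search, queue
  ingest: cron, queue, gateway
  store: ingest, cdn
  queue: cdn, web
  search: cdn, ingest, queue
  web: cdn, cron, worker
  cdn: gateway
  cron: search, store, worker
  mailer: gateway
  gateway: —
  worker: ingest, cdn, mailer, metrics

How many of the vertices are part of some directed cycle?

A vertex is on a directed cycle iff it belongs to a strongly connected component of size ≥ 2 (or has a self-loop).
The vertices on cycles are {web, cron, queue, store, ingest, search, worker, metrics} — 8 in total.

8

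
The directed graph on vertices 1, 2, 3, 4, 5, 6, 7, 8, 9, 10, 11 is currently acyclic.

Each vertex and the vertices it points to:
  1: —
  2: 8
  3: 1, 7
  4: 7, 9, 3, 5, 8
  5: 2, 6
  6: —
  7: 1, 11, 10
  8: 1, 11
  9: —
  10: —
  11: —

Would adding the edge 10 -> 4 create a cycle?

Adding 10→4 creates a cycle iff 4 can already reach 10.
Path from 4: 4 → 7 → 10.
So 4 → … → 10 → 4 is a cycle.

Yes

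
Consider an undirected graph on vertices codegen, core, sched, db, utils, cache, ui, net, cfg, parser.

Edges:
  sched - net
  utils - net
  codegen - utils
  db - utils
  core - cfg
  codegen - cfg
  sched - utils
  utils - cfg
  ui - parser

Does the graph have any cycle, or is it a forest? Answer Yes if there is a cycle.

Yes

DFS, tracking each vertex's parent; an edge to a visited non-parent vertex closes a cycle.
Start from codegen:
visit codegen (parent –)
  visit cfg (parent codegen)
    visit core (parent cfg)
      core–cfg: parent, skip
    cfg–codegen: parent, skip
    visit utils (parent cfg)
      visit net (parent utils)
        net–utils: parent, skip
        visit sched (parent net)
          sched–net: parent, skip
          sched–utils: utils visited and ≠ parent → cycle
Cycle: utils – net – sched – utils.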